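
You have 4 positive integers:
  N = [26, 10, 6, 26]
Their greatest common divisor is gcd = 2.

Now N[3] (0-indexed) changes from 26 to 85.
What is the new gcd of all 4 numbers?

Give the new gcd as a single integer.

Answer: 1

Derivation:
Numbers: [26, 10, 6, 26], gcd = 2
Change: index 3, 26 -> 85
gcd of the OTHER numbers (without index 3): gcd([26, 10, 6]) = 2
New gcd = gcd(g_others, new_val) = gcd(2, 85) = 1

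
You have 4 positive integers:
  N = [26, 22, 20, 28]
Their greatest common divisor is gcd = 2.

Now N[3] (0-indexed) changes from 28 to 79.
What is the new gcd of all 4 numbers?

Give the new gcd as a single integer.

Answer: 1

Derivation:
Numbers: [26, 22, 20, 28], gcd = 2
Change: index 3, 28 -> 79
gcd of the OTHER numbers (without index 3): gcd([26, 22, 20]) = 2
New gcd = gcd(g_others, new_val) = gcd(2, 79) = 1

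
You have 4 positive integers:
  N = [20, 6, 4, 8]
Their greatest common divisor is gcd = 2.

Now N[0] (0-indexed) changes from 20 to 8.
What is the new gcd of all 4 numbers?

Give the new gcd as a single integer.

Answer: 2

Derivation:
Numbers: [20, 6, 4, 8], gcd = 2
Change: index 0, 20 -> 8
gcd of the OTHER numbers (without index 0): gcd([6, 4, 8]) = 2
New gcd = gcd(g_others, new_val) = gcd(2, 8) = 2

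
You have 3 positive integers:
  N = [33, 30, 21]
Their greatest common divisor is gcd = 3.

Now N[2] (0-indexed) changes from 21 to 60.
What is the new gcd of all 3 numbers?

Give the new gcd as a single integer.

Numbers: [33, 30, 21], gcd = 3
Change: index 2, 21 -> 60
gcd of the OTHER numbers (without index 2): gcd([33, 30]) = 3
New gcd = gcd(g_others, new_val) = gcd(3, 60) = 3

Answer: 3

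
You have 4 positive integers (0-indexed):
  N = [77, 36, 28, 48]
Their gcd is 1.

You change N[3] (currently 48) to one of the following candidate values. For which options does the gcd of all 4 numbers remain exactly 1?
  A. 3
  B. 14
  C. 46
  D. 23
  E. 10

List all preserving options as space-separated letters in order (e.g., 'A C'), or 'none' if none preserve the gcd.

Old gcd = 1; gcd of others (without N[3]) = 1
New gcd for candidate v: gcd(1, v). Preserves old gcd iff gcd(1, v) = 1.
  Option A: v=3, gcd(1,3)=1 -> preserves
  Option B: v=14, gcd(1,14)=1 -> preserves
  Option C: v=46, gcd(1,46)=1 -> preserves
  Option D: v=23, gcd(1,23)=1 -> preserves
  Option E: v=10, gcd(1,10)=1 -> preserves

Answer: A B C D E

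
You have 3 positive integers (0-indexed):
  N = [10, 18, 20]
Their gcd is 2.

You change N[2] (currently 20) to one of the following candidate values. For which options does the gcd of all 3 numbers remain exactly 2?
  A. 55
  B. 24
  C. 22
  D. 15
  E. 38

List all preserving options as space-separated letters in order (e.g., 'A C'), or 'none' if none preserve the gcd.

Answer: B C E

Derivation:
Old gcd = 2; gcd of others (without N[2]) = 2
New gcd for candidate v: gcd(2, v). Preserves old gcd iff gcd(2, v) = 2.
  Option A: v=55, gcd(2,55)=1 -> changes
  Option B: v=24, gcd(2,24)=2 -> preserves
  Option C: v=22, gcd(2,22)=2 -> preserves
  Option D: v=15, gcd(2,15)=1 -> changes
  Option E: v=38, gcd(2,38)=2 -> preserves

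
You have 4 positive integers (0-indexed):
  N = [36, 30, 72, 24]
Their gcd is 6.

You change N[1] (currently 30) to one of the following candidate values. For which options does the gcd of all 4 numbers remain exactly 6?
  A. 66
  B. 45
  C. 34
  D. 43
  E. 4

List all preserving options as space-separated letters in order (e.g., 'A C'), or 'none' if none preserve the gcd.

Answer: A

Derivation:
Old gcd = 6; gcd of others (without N[1]) = 12
New gcd for candidate v: gcd(12, v). Preserves old gcd iff gcd(12, v) = 6.
  Option A: v=66, gcd(12,66)=6 -> preserves
  Option B: v=45, gcd(12,45)=3 -> changes
  Option C: v=34, gcd(12,34)=2 -> changes
  Option D: v=43, gcd(12,43)=1 -> changes
  Option E: v=4, gcd(12,4)=4 -> changes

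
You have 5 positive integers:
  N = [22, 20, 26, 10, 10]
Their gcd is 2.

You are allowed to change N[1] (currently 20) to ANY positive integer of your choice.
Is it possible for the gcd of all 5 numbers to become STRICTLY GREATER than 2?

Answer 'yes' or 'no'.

Answer: no

Derivation:
Current gcd = 2
gcd of all OTHER numbers (without N[1]=20): gcd([22, 26, 10, 10]) = 2
The new gcd after any change is gcd(2, new_value).
This can be at most 2.
Since 2 = old gcd 2, the gcd can only stay the same or decrease.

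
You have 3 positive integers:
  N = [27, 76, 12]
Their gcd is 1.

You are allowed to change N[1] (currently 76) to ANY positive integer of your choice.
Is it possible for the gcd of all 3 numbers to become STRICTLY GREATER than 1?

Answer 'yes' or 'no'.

Answer: yes

Derivation:
Current gcd = 1
gcd of all OTHER numbers (without N[1]=76): gcd([27, 12]) = 3
The new gcd after any change is gcd(3, new_value).
This can be at most 3.
Since 3 > old gcd 1, the gcd CAN increase (e.g., set N[1] = 3).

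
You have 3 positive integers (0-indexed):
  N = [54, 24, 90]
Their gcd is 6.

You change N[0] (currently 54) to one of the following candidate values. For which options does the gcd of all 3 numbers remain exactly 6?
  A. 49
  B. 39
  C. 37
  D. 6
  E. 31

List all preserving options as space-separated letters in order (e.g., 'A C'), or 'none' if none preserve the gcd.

Old gcd = 6; gcd of others (without N[0]) = 6
New gcd for candidate v: gcd(6, v). Preserves old gcd iff gcd(6, v) = 6.
  Option A: v=49, gcd(6,49)=1 -> changes
  Option B: v=39, gcd(6,39)=3 -> changes
  Option C: v=37, gcd(6,37)=1 -> changes
  Option D: v=6, gcd(6,6)=6 -> preserves
  Option E: v=31, gcd(6,31)=1 -> changes

Answer: D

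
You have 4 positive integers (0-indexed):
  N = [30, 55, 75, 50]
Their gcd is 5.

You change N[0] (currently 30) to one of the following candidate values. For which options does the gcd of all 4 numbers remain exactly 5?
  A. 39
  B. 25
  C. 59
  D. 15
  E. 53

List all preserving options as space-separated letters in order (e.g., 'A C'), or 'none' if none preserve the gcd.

Old gcd = 5; gcd of others (without N[0]) = 5
New gcd for candidate v: gcd(5, v). Preserves old gcd iff gcd(5, v) = 5.
  Option A: v=39, gcd(5,39)=1 -> changes
  Option B: v=25, gcd(5,25)=5 -> preserves
  Option C: v=59, gcd(5,59)=1 -> changes
  Option D: v=15, gcd(5,15)=5 -> preserves
  Option E: v=53, gcd(5,53)=1 -> changes

Answer: B D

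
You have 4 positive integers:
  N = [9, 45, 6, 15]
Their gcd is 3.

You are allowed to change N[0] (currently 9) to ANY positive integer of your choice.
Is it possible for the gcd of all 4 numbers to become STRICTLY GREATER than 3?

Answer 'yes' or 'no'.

Current gcd = 3
gcd of all OTHER numbers (without N[0]=9): gcd([45, 6, 15]) = 3
The new gcd after any change is gcd(3, new_value).
This can be at most 3.
Since 3 = old gcd 3, the gcd can only stay the same or decrease.

Answer: no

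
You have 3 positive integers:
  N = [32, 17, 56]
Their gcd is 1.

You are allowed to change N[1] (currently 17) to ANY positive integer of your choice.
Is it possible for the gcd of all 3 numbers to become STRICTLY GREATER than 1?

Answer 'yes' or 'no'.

Current gcd = 1
gcd of all OTHER numbers (without N[1]=17): gcd([32, 56]) = 8
The new gcd after any change is gcd(8, new_value).
This can be at most 8.
Since 8 > old gcd 1, the gcd CAN increase (e.g., set N[1] = 8).

Answer: yes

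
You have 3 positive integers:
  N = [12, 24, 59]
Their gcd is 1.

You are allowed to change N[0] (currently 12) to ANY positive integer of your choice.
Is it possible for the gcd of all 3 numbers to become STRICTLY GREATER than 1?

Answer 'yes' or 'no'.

Current gcd = 1
gcd of all OTHER numbers (without N[0]=12): gcd([24, 59]) = 1
The new gcd after any change is gcd(1, new_value).
This can be at most 1.
Since 1 = old gcd 1, the gcd can only stay the same or decrease.

Answer: no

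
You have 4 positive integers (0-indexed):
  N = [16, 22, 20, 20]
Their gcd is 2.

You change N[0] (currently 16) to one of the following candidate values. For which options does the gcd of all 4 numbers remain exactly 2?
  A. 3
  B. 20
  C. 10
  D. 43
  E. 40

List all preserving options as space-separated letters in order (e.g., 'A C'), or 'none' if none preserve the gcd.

Old gcd = 2; gcd of others (without N[0]) = 2
New gcd for candidate v: gcd(2, v). Preserves old gcd iff gcd(2, v) = 2.
  Option A: v=3, gcd(2,3)=1 -> changes
  Option B: v=20, gcd(2,20)=2 -> preserves
  Option C: v=10, gcd(2,10)=2 -> preserves
  Option D: v=43, gcd(2,43)=1 -> changes
  Option E: v=40, gcd(2,40)=2 -> preserves

Answer: B C E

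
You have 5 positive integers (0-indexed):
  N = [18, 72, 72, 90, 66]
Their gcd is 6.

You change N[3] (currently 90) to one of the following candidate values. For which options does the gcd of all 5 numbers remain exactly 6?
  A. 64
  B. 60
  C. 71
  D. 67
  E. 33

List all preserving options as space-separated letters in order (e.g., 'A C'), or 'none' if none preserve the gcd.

Old gcd = 6; gcd of others (without N[3]) = 6
New gcd for candidate v: gcd(6, v). Preserves old gcd iff gcd(6, v) = 6.
  Option A: v=64, gcd(6,64)=2 -> changes
  Option B: v=60, gcd(6,60)=6 -> preserves
  Option C: v=71, gcd(6,71)=1 -> changes
  Option D: v=67, gcd(6,67)=1 -> changes
  Option E: v=33, gcd(6,33)=3 -> changes

Answer: B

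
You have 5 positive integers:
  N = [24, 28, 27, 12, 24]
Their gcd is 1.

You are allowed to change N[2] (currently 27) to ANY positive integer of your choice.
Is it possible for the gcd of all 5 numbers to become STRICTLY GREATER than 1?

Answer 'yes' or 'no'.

Current gcd = 1
gcd of all OTHER numbers (without N[2]=27): gcd([24, 28, 12, 24]) = 4
The new gcd after any change is gcd(4, new_value).
This can be at most 4.
Since 4 > old gcd 1, the gcd CAN increase (e.g., set N[2] = 4).

Answer: yes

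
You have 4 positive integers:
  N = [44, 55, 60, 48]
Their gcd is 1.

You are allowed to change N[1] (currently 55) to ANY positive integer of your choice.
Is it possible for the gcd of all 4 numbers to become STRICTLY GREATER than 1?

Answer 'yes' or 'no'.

Current gcd = 1
gcd of all OTHER numbers (without N[1]=55): gcd([44, 60, 48]) = 4
The new gcd after any change is gcd(4, new_value).
This can be at most 4.
Since 4 > old gcd 1, the gcd CAN increase (e.g., set N[1] = 4).

Answer: yes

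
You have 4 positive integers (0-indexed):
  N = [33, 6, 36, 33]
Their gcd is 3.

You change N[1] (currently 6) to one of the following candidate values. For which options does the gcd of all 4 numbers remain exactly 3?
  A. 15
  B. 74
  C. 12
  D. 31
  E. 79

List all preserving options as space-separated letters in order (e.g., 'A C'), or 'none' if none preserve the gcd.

Answer: A C

Derivation:
Old gcd = 3; gcd of others (without N[1]) = 3
New gcd for candidate v: gcd(3, v). Preserves old gcd iff gcd(3, v) = 3.
  Option A: v=15, gcd(3,15)=3 -> preserves
  Option B: v=74, gcd(3,74)=1 -> changes
  Option C: v=12, gcd(3,12)=3 -> preserves
  Option D: v=31, gcd(3,31)=1 -> changes
  Option E: v=79, gcd(3,79)=1 -> changes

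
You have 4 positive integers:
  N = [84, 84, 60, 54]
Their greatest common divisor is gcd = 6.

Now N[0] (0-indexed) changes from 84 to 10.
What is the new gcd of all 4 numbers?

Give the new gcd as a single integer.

Answer: 2

Derivation:
Numbers: [84, 84, 60, 54], gcd = 6
Change: index 0, 84 -> 10
gcd of the OTHER numbers (without index 0): gcd([84, 60, 54]) = 6
New gcd = gcd(g_others, new_val) = gcd(6, 10) = 2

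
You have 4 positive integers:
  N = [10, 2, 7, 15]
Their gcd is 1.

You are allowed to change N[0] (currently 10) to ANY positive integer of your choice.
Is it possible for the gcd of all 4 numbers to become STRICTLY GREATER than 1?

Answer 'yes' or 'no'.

Current gcd = 1
gcd of all OTHER numbers (without N[0]=10): gcd([2, 7, 15]) = 1
The new gcd after any change is gcd(1, new_value).
This can be at most 1.
Since 1 = old gcd 1, the gcd can only stay the same or decrease.

Answer: no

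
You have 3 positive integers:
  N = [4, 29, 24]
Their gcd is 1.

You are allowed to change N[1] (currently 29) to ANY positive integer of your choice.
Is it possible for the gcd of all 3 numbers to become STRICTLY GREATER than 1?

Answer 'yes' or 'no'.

Current gcd = 1
gcd of all OTHER numbers (without N[1]=29): gcd([4, 24]) = 4
The new gcd after any change is gcd(4, new_value).
This can be at most 4.
Since 4 > old gcd 1, the gcd CAN increase (e.g., set N[1] = 4).

Answer: yes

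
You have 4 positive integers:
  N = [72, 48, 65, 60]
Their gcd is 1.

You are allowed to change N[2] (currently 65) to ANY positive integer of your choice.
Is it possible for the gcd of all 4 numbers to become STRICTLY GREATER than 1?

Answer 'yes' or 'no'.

Current gcd = 1
gcd of all OTHER numbers (without N[2]=65): gcd([72, 48, 60]) = 12
The new gcd after any change is gcd(12, new_value).
This can be at most 12.
Since 12 > old gcd 1, the gcd CAN increase (e.g., set N[2] = 12).

Answer: yes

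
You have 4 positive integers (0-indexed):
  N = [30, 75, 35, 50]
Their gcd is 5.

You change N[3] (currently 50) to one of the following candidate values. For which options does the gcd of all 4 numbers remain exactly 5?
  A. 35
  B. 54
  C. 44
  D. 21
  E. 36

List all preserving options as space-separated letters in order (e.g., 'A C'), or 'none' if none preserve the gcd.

Old gcd = 5; gcd of others (without N[3]) = 5
New gcd for candidate v: gcd(5, v). Preserves old gcd iff gcd(5, v) = 5.
  Option A: v=35, gcd(5,35)=5 -> preserves
  Option B: v=54, gcd(5,54)=1 -> changes
  Option C: v=44, gcd(5,44)=1 -> changes
  Option D: v=21, gcd(5,21)=1 -> changes
  Option E: v=36, gcd(5,36)=1 -> changes

Answer: A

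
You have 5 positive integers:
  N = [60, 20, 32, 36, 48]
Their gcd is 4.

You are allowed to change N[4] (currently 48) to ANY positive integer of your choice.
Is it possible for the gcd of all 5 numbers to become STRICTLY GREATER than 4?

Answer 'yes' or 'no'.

Answer: no

Derivation:
Current gcd = 4
gcd of all OTHER numbers (without N[4]=48): gcd([60, 20, 32, 36]) = 4
The new gcd after any change is gcd(4, new_value).
This can be at most 4.
Since 4 = old gcd 4, the gcd can only stay the same or decrease.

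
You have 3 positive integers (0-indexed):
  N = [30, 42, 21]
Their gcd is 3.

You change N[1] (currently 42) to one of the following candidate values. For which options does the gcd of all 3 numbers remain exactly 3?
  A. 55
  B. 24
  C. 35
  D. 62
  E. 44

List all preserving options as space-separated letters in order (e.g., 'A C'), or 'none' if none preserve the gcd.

Answer: B

Derivation:
Old gcd = 3; gcd of others (without N[1]) = 3
New gcd for candidate v: gcd(3, v). Preserves old gcd iff gcd(3, v) = 3.
  Option A: v=55, gcd(3,55)=1 -> changes
  Option B: v=24, gcd(3,24)=3 -> preserves
  Option C: v=35, gcd(3,35)=1 -> changes
  Option D: v=62, gcd(3,62)=1 -> changes
  Option E: v=44, gcd(3,44)=1 -> changes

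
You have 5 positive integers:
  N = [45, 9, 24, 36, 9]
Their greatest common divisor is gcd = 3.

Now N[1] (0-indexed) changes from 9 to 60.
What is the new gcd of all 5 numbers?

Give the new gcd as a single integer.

Answer: 3

Derivation:
Numbers: [45, 9, 24, 36, 9], gcd = 3
Change: index 1, 9 -> 60
gcd of the OTHER numbers (without index 1): gcd([45, 24, 36, 9]) = 3
New gcd = gcd(g_others, new_val) = gcd(3, 60) = 3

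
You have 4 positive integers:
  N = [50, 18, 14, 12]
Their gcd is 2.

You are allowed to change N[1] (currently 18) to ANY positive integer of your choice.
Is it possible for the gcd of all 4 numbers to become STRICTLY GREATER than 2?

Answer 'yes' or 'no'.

Current gcd = 2
gcd of all OTHER numbers (without N[1]=18): gcd([50, 14, 12]) = 2
The new gcd after any change is gcd(2, new_value).
This can be at most 2.
Since 2 = old gcd 2, the gcd can only stay the same or decrease.

Answer: no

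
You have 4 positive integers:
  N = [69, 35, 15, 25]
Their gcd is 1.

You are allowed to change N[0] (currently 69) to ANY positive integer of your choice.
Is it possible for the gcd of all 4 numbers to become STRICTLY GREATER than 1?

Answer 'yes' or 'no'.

Current gcd = 1
gcd of all OTHER numbers (without N[0]=69): gcd([35, 15, 25]) = 5
The new gcd after any change is gcd(5, new_value).
This can be at most 5.
Since 5 > old gcd 1, the gcd CAN increase (e.g., set N[0] = 5).

Answer: yes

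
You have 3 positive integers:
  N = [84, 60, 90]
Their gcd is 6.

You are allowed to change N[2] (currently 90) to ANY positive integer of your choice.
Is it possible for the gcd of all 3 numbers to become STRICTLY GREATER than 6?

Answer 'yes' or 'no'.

Current gcd = 6
gcd of all OTHER numbers (without N[2]=90): gcd([84, 60]) = 12
The new gcd after any change is gcd(12, new_value).
This can be at most 12.
Since 12 > old gcd 6, the gcd CAN increase (e.g., set N[2] = 12).

Answer: yes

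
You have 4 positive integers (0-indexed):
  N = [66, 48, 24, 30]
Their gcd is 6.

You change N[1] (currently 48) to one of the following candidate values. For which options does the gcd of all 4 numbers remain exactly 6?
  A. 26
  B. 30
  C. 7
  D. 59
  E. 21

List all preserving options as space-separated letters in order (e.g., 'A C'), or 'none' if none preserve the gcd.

Answer: B

Derivation:
Old gcd = 6; gcd of others (without N[1]) = 6
New gcd for candidate v: gcd(6, v). Preserves old gcd iff gcd(6, v) = 6.
  Option A: v=26, gcd(6,26)=2 -> changes
  Option B: v=30, gcd(6,30)=6 -> preserves
  Option C: v=7, gcd(6,7)=1 -> changes
  Option D: v=59, gcd(6,59)=1 -> changes
  Option E: v=21, gcd(6,21)=3 -> changes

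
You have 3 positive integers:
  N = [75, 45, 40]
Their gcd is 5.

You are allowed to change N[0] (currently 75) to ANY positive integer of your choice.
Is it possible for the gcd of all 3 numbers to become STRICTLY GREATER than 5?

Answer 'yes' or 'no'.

Answer: no

Derivation:
Current gcd = 5
gcd of all OTHER numbers (without N[0]=75): gcd([45, 40]) = 5
The new gcd after any change is gcd(5, new_value).
This can be at most 5.
Since 5 = old gcd 5, the gcd can only stay the same or decrease.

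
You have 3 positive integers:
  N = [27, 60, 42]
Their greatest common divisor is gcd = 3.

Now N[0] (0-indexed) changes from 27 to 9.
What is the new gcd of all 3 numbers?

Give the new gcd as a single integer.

Numbers: [27, 60, 42], gcd = 3
Change: index 0, 27 -> 9
gcd of the OTHER numbers (without index 0): gcd([60, 42]) = 6
New gcd = gcd(g_others, new_val) = gcd(6, 9) = 3

Answer: 3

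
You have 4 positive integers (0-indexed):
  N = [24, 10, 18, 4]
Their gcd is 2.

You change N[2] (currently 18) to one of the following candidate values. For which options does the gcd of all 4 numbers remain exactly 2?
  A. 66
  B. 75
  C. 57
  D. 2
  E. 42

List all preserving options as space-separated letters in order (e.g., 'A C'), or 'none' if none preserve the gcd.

Answer: A D E

Derivation:
Old gcd = 2; gcd of others (without N[2]) = 2
New gcd for candidate v: gcd(2, v). Preserves old gcd iff gcd(2, v) = 2.
  Option A: v=66, gcd(2,66)=2 -> preserves
  Option B: v=75, gcd(2,75)=1 -> changes
  Option C: v=57, gcd(2,57)=1 -> changes
  Option D: v=2, gcd(2,2)=2 -> preserves
  Option E: v=42, gcd(2,42)=2 -> preserves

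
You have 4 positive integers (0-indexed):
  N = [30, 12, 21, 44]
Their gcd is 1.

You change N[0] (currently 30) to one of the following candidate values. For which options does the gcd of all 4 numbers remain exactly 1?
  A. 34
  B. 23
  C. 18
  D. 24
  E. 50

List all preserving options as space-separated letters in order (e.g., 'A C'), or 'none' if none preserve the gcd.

Answer: A B C D E

Derivation:
Old gcd = 1; gcd of others (without N[0]) = 1
New gcd for candidate v: gcd(1, v). Preserves old gcd iff gcd(1, v) = 1.
  Option A: v=34, gcd(1,34)=1 -> preserves
  Option B: v=23, gcd(1,23)=1 -> preserves
  Option C: v=18, gcd(1,18)=1 -> preserves
  Option D: v=24, gcd(1,24)=1 -> preserves
  Option E: v=50, gcd(1,50)=1 -> preserves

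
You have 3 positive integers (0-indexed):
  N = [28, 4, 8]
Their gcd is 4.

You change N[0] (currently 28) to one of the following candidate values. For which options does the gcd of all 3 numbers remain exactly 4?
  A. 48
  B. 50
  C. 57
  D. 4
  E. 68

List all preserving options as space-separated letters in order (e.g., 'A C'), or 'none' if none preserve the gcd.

Old gcd = 4; gcd of others (without N[0]) = 4
New gcd for candidate v: gcd(4, v). Preserves old gcd iff gcd(4, v) = 4.
  Option A: v=48, gcd(4,48)=4 -> preserves
  Option B: v=50, gcd(4,50)=2 -> changes
  Option C: v=57, gcd(4,57)=1 -> changes
  Option D: v=4, gcd(4,4)=4 -> preserves
  Option E: v=68, gcd(4,68)=4 -> preserves

Answer: A D E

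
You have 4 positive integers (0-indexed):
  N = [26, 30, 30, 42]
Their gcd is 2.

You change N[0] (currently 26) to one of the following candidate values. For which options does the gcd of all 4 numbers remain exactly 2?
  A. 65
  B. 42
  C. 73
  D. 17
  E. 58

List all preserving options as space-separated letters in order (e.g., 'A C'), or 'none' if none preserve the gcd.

Old gcd = 2; gcd of others (without N[0]) = 6
New gcd for candidate v: gcd(6, v). Preserves old gcd iff gcd(6, v) = 2.
  Option A: v=65, gcd(6,65)=1 -> changes
  Option B: v=42, gcd(6,42)=6 -> changes
  Option C: v=73, gcd(6,73)=1 -> changes
  Option D: v=17, gcd(6,17)=1 -> changes
  Option E: v=58, gcd(6,58)=2 -> preserves

Answer: E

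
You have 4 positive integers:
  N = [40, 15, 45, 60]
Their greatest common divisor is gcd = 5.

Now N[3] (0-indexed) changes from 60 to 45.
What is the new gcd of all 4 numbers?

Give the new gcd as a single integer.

Numbers: [40, 15, 45, 60], gcd = 5
Change: index 3, 60 -> 45
gcd of the OTHER numbers (without index 3): gcd([40, 15, 45]) = 5
New gcd = gcd(g_others, new_val) = gcd(5, 45) = 5

Answer: 5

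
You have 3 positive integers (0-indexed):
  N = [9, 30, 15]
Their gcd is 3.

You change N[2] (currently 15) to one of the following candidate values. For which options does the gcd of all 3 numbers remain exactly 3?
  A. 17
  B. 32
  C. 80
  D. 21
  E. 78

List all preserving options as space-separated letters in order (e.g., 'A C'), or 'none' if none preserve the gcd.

Answer: D E

Derivation:
Old gcd = 3; gcd of others (without N[2]) = 3
New gcd for candidate v: gcd(3, v). Preserves old gcd iff gcd(3, v) = 3.
  Option A: v=17, gcd(3,17)=1 -> changes
  Option B: v=32, gcd(3,32)=1 -> changes
  Option C: v=80, gcd(3,80)=1 -> changes
  Option D: v=21, gcd(3,21)=3 -> preserves
  Option E: v=78, gcd(3,78)=3 -> preserves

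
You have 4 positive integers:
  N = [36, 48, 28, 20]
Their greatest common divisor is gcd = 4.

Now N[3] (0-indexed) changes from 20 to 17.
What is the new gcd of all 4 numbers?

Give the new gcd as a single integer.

Numbers: [36, 48, 28, 20], gcd = 4
Change: index 3, 20 -> 17
gcd of the OTHER numbers (without index 3): gcd([36, 48, 28]) = 4
New gcd = gcd(g_others, new_val) = gcd(4, 17) = 1

Answer: 1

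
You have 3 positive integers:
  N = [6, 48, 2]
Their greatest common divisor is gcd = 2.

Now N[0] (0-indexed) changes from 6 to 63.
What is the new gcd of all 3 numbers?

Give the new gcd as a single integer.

Numbers: [6, 48, 2], gcd = 2
Change: index 0, 6 -> 63
gcd of the OTHER numbers (without index 0): gcd([48, 2]) = 2
New gcd = gcd(g_others, new_val) = gcd(2, 63) = 1

Answer: 1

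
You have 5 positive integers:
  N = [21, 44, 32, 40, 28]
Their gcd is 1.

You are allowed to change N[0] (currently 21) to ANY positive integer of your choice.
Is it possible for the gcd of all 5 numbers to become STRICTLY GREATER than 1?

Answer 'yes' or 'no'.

Current gcd = 1
gcd of all OTHER numbers (without N[0]=21): gcd([44, 32, 40, 28]) = 4
The new gcd after any change is gcd(4, new_value).
This can be at most 4.
Since 4 > old gcd 1, the gcd CAN increase (e.g., set N[0] = 4).

Answer: yes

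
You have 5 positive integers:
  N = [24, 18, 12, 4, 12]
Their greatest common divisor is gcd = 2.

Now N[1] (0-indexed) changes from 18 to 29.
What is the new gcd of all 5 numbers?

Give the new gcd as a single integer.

Answer: 1

Derivation:
Numbers: [24, 18, 12, 4, 12], gcd = 2
Change: index 1, 18 -> 29
gcd of the OTHER numbers (without index 1): gcd([24, 12, 4, 12]) = 4
New gcd = gcd(g_others, new_val) = gcd(4, 29) = 1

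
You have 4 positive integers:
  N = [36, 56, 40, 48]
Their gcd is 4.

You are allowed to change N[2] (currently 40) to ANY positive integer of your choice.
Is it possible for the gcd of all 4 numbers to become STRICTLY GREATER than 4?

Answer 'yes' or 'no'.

Answer: no

Derivation:
Current gcd = 4
gcd of all OTHER numbers (without N[2]=40): gcd([36, 56, 48]) = 4
The new gcd after any change is gcd(4, new_value).
This can be at most 4.
Since 4 = old gcd 4, the gcd can only stay the same or decrease.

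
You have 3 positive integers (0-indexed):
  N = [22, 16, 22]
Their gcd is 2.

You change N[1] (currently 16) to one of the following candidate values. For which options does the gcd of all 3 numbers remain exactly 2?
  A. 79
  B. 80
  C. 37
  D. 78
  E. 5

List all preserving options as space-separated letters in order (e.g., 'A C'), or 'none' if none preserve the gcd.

Old gcd = 2; gcd of others (without N[1]) = 22
New gcd for candidate v: gcd(22, v). Preserves old gcd iff gcd(22, v) = 2.
  Option A: v=79, gcd(22,79)=1 -> changes
  Option B: v=80, gcd(22,80)=2 -> preserves
  Option C: v=37, gcd(22,37)=1 -> changes
  Option D: v=78, gcd(22,78)=2 -> preserves
  Option E: v=5, gcd(22,5)=1 -> changes

Answer: B D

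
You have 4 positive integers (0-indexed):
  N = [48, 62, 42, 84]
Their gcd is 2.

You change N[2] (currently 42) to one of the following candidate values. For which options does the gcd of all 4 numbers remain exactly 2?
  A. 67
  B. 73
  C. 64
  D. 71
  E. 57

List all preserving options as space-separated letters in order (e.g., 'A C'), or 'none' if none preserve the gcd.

Answer: C

Derivation:
Old gcd = 2; gcd of others (without N[2]) = 2
New gcd for candidate v: gcd(2, v). Preserves old gcd iff gcd(2, v) = 2.
  Option A: v=67, gcd(2,67)=1 -> changes
  Option B: v=73, gcd(2,73)=1 -> changes
  Option C: v=64, gcd(2,64)=2 -> preserves
  Option D: v=71, gcd(2,71)=1 -> changes
  Option E: v=57, gcd(2,57)=1 -> changes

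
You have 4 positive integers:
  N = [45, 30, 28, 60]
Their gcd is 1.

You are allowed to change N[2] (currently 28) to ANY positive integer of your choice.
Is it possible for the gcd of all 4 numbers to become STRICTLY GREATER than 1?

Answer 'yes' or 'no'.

Answer: yes

Derivation:
Current gcd = 1
gcd of all OTHER numbers (without N[2]=28): gcd([45, 30, 60]) = 15
The new gcd after any change is gcd(15, new_value).
This can be at most 15.
Since 15 > old gcd 1, the gcd CAN increase (e.g., set N[2] = 15).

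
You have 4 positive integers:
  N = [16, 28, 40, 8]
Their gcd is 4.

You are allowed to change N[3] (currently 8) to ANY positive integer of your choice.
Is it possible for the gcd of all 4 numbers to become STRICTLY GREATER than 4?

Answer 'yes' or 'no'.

Current gcd = 4
gcd of all OTHER numbers (without N[3]=8): gcd([16, 28, 40]) = 4
The new gcd after any change is gcd(4, new_value).
This can be at most 4.
Since 4 = old gcd 4, the gcd can only stay the same or decrease.

Answer: no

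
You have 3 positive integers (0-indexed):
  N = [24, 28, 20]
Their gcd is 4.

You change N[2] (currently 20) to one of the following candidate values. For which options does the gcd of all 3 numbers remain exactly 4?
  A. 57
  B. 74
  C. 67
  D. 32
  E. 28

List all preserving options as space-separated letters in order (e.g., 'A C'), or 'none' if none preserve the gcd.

Old gcd = 4; gcd of others (without N[2]) = 4
New gcd for candidate v: gcd(4, v). Preserves old gcd iff gcd(4, v) = 4.
  Option A: v=57, gcd(4,57)=1 -> changes
  Option B: v=74, gcd(4,74)=2 -> changes
  Option C: v=67, gcd(4,67)=1 -> changes
  Option D: v=32, gcd(4,32)=4 -> preserves
  Option E: v=28, gcd(4,28)=4 -> preserves

Answer: D E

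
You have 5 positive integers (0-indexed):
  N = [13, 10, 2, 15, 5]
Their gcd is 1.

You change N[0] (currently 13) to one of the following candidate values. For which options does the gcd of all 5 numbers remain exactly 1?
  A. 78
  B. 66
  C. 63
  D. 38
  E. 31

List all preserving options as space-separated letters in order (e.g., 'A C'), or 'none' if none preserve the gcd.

Old gcd = 1; gcd of others (without N[0]) = 1
New gcd for candidate v: gcd(1, v). Preserves old gcd iff gcd(1, v) = 1.
  Option A: v=78, gcd(1,78)=1 -> preserves
  Option B: v=66, gcd(1,66)=1 -> preserves
  Option C: v=63, gcd(1,63)=1 -> preserves
  Option D: v=38, gcd(1,38)=1 -> preserves
  Option E: v=31, gcd(1,31)=1 -> preserves

Answer: A B C D E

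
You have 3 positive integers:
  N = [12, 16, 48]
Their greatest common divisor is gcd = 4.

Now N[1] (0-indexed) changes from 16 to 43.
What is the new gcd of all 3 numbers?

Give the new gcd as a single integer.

Numbers: [12, 16, 48], gcd = 4
Change: index 1, 16 -> 43
gcd of the OTHER numbers (without index 1): gcd([12, 48]) = 12
New gcd = gcd(g_others, new_val) = gcd(12, 43) = 1

Answer: 1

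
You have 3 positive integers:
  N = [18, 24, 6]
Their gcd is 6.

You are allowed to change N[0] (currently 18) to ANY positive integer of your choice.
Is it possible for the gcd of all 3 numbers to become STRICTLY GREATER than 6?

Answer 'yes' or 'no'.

Current gcd = 6
gcd of all OTHER numbers (without N[0]=18): gcd([24, 6]) = 6
The new gcd after any change is gcd(6, new_value).
This can be at most 6.
Since 6 = old gcd 6, the gcd can only stay the same or decrease.

Answer: no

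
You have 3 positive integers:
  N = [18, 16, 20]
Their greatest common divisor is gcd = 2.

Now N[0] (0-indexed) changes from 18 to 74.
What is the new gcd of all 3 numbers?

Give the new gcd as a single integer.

Answer: 2

Derivation:
Numbers: [18, 16, 20], gcd = 2
Change: index 0, 18 -> 74
gcd of the OTHER numbers (without index 0): gcd([16, 20]) = 4
New gcd = gcd(g_others, new_val) = gcd(4, 74) = 2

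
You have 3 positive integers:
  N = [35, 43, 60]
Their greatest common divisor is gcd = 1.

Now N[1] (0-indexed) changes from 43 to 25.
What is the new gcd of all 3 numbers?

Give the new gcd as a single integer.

Answer: 5

Derivation:
Numbers: [35, 43, 60], gcd = 1
Change: index 1, 43 -> 25
gcd of the OTHER numbers (without index 1): gcd([35, 60]) = 5
New gcd = gcd(g_others, new_val) = gcd(5, 25) = 5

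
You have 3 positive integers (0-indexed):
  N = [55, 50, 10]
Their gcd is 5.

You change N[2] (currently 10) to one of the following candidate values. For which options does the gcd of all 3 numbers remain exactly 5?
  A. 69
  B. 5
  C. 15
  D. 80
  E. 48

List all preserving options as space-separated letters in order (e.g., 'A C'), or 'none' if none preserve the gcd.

Answer: B C D

Derivation:
Old gcd = 5; gcd of others (without N[2]) = 5
New gcd for candidate v: gcd(5, v). Preserves old gcd iff gcd(5, v) = 5.
  Option A: v=69, gcd(5,69)=1 -> changes
  Option B: v=5, gcd(5,5)=5 -> preserves
  Option C: v=15, gcd(5,15)=5 -> preserves
  Option D: v=80, gcd(5,80)=5 -> preserves
  Option E: v=48, gcd(5,48)=1 -> changes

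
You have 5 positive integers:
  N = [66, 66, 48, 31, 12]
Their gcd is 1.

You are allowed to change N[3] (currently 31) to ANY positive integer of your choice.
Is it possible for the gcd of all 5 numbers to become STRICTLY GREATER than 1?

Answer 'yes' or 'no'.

Current gcd = 1
gcd of all OTHER numbers (without N[3]=31): gcd([66, 66, 48, 12]) = 6
The new gcd after any change is gcd(6, new_value).
This can be at most 6.
Since 6 > old gcd 1, the gcd CAN increase (e.g., set N[3] = 6).

Answer: yes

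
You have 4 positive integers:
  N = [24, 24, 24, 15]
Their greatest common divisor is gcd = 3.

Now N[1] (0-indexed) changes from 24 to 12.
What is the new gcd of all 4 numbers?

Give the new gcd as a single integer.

Answer: 3

Derivation:
Numbers: [24, 24, 24, 15], gcd = 3
Change: index 1, 24 -> 12
gcd of the OTHER numbers (without index 1): gcd([24, 24, 15]) = 3
New gcd = gcd(g_others, new_val) = gcd(3, 12) = 3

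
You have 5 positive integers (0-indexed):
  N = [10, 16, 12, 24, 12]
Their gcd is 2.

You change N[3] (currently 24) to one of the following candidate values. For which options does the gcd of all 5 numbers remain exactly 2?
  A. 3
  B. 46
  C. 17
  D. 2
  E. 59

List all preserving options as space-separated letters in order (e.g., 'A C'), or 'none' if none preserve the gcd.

Answer: B D

Derivation:
Old gcd = 2; gcd of others (without N[3]) = 2
New gcd for candidate v: gcd(2, v). Preserves old gcd iff gcd(2, v) = 2.
  Option A: v=3, gcd(2,3)=1 -> changes
  Option B: v=46, gcd(2,46)=2 -> preserves
  Option C: v=17, gcd(2,17)=1 -> changes
  Option D: v=2, gcd(2,2)=2 -> preserves
  Option E: v=59, gcd(2,59)=1 -> changes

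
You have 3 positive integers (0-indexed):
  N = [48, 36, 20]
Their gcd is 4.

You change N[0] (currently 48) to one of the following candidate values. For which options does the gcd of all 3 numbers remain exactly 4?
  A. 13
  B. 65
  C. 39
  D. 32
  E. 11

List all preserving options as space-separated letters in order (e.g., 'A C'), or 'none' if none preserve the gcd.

Old gcd = 4; gcd of others (without N[0]) = 4
New gcd for candidate v: gcd(4, v). Preserves old gcd iff gcd(4, v) = 4.
  Option A: v=13, gcd(4,13)=1 -> changes
  Option B: v=65, gcd(4,65)=1 -> changes
  Option C: v=39, gcd(4,39)=1 -> changes
  Option D: v=32, gcd(4,32)=4 -> preserves
  Option E: v=11, gcd(4,11)=1 -> changes

Answer: D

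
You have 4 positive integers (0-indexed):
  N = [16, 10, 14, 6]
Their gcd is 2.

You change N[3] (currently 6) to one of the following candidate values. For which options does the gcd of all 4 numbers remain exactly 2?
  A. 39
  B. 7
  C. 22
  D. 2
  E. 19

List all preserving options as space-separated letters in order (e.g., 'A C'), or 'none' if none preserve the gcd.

Answer: C D

Derivation:
Old gcd = 2; gcd of others (without N[3]) = 2
New gcd for candidate v: gcd(2, v). Preserves old gcd iff gcd(2, v) = 2.
  Option A: v=39, gcd(2,39)=1 -> changes
  Option B: v=7, gcd(2,7)=1 -> changes
  Option C: v=22, gcd(2,22)=2 -> preserves
  Option D: v=2, gcd(2,2)=2 -> preserves
  Option E: v=19, gcd(2,19)=1 -> changes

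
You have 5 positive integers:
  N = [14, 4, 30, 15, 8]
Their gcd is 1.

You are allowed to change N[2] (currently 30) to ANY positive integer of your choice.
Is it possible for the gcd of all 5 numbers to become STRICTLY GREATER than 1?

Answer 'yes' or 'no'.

Answer: no

Derivation:
Current gcd = 1
gcd of all OTHER numbers (without N[2]=30): gcd([14, 4, 15, 8]) = 1
The new gcd after any change is gcd(1, new_value).
This can be at most 1.
Since 1 = old gcd 1, the gcd can only stay the same or decrease.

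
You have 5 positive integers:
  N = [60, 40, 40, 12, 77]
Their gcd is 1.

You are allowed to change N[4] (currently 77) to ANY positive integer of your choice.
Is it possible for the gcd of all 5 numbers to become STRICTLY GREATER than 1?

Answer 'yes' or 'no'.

Current gcd = 1
gcd of all OTHER numbers (without N[4]=77): gcd([60, 40, 40, 12]) = 4
The new gcd after any change is gcd(4, new_value).
This can be at most 4.
Since 4 > old gcd 1, the gcd CAN increase (e.g., set N[4] = 4).

Answer: yes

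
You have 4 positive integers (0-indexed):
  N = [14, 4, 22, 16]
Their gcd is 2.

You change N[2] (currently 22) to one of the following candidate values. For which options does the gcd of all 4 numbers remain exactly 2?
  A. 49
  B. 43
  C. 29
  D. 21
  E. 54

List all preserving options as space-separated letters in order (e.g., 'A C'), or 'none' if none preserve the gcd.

Answer: E

Derivation:
Old gcd = 2; gcd of others (without N[2]) = 2
New gcd for candidate v: gcd(2, v). Preserves old gcd iff gcd(2, v) = 2.
  Option A: v=49, gcd(2,49)=1 -> changes
  Option B: v=43, gcd(2,43)=1 -> changes
  Option C: v=29, gcd(2,29)=1 -> changes
  Option D: v=21, gcd(2,21)=1 -> changes
  Option E: v=54, gcd(2,54)=2 -> preserves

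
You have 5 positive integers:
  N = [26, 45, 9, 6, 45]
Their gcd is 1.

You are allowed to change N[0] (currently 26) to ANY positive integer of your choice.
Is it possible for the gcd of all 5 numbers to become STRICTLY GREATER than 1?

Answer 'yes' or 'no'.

Answer: yes

Derivation:
Current gcd = 1
gcd of all OTHER numbers (without N[0]=26): gcd([45, 9, 6, 45]) = 3
The new gcd after any change is gcd(3, new_value).
This can be at most 3.
Since 3 > old gcd 1, the gcd CAN increase (e.g., set N[0] = 3).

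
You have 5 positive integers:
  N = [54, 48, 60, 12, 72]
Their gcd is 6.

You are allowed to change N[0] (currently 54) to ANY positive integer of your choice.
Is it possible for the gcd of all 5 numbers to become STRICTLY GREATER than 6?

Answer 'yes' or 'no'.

Answer: yes

Derivation:
Current gcd = 6
gcd of all OTHER numbers (without N[0]=54): gcd([48, 60, 12, 72]) = 12
The new gcd after any change is gcd(12, new_value).
This can be at most 12.
Since 12 > old gcd 6, the gcd CAN increase (e.g., set N[0] = 12).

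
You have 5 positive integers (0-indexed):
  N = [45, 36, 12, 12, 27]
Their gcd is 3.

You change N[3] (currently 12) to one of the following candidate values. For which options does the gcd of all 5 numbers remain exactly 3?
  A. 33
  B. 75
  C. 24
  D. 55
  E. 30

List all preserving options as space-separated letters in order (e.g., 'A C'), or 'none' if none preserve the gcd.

Answer: A B C E

Derivation:
Old gcd = 3; gcd of others (without N[3]) = 3
New gcd for candidate v: gcd(3, v). Preserves old gcd iff gcd(3, v) = 3.
  Option A: v=33, gcd(3,33)=3 -> preserves
  Option B: v=75, gcd(3,75)=3 -> preserves
  Option C: v=24, gcd(3,24)=3 -> preserves
  Option D: v=55, gcd(3,55)=1 -> changes
  Option E: v=30, gcd(3,30)=3 -> preserves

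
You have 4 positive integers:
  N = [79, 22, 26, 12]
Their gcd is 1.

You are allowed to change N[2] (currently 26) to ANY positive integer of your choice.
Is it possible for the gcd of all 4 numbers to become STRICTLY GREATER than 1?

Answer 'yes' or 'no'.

Current gcd = 1
gcd of all OTHER numbers (without N[2]=26): gcd([79, 22, 12]) = 1
The new gcd after any change is gcd(1, new_value).
This can be at most 1.
Since 1 = old gcd 1, the gcd can only stay the same or decrease.

Answer: no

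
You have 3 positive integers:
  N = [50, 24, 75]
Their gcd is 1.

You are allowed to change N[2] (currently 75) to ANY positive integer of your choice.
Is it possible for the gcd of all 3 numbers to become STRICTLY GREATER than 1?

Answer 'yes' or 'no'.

Current gcd = 1
gcd of all OTHER numbers (without N[2]=75): gcd([50, 24]) = 2
The new gcd after any change is gcd(2, new_value).
This can be at most 2.
Since 2 > old gcd 1, the gcd CAN increase (e.g., set N[2] = 2).

Answer: yes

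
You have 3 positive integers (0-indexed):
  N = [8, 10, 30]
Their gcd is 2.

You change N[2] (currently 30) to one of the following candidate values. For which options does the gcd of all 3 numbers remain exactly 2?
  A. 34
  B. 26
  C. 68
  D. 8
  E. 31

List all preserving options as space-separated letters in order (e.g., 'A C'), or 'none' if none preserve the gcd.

Old gcd = 2; gcd of others (without N[2]) = 2
New gcd for candidate v: gcd(2, v). Preserves old gcd iff gcd(2, v) = 2.
  Option A: v=34, gcd(2,34)=2 -> preserves
  Option B: v=26, gcd(2,26)=2 -> preserves
  Option C: v=68, gcd(2,68)=2 -> preserves
  Option D: v=8, gcd(2,8)=2 -> preserves
  Option E: v=31, gcd(2,31)=1 -> changes

Answer: A B C D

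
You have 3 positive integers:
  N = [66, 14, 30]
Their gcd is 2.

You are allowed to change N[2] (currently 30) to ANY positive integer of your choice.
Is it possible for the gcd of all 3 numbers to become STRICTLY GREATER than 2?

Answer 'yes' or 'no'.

Current gcd = 2
gcd of all OTHER numbers (without N[2]=30): gcd([66, 14]) = 2
The new gcd after any change is gcd(2, new_value).
This can be at most 2.
Since 2 = old gcd 2, the gcd can only stay the same or decrease.

Answer: no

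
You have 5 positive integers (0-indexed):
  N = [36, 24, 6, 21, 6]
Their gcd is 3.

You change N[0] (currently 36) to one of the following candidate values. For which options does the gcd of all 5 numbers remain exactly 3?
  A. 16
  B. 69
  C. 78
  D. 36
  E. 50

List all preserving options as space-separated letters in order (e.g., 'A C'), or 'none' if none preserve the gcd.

Old gcd = 3; gcd of others (without N[0]) = 3
New gcd for candidate v: gcd(3, v). Preserves old gcd iff gcd(3, v) = 3.
  Option A: v=16, gcd(3,16)=1 -> changes
  Option B: v=69, gcd(3,69)=3 -> preserves
  Option C: v=78, gcd(3,78)=3 -> preserves
  Option D: v=36, gcd(3,36)=3 -> preserves
  Option E: v=50, gcd(3,50)=1 -> changes

Answer: B C D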